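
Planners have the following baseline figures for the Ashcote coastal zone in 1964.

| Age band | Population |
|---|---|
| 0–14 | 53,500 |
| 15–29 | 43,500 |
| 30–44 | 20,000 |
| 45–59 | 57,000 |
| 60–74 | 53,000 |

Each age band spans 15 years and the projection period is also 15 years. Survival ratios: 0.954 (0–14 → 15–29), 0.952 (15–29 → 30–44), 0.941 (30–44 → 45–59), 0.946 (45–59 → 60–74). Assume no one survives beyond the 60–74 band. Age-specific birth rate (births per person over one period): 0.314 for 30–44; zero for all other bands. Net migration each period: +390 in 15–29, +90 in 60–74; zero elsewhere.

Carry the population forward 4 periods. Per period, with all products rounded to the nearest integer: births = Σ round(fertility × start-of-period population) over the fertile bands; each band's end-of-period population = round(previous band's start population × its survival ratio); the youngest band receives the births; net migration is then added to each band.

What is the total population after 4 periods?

78535

(Groups numbered youngest = 1 to oldest = 5.)
Period 1:
Births: 20000 × 0.314 = 6280
Group 2: 53500 × 0.954 = 51039
Group 3: 43500 × 0.952 = 41412
Group 4: 20000 × 0.941 = 18820
Group 5: 57000 × 0.946 = 53922
Net migration: Group 2 + 390 → 51429; Group 5 + 90 → 54012
Population now: 0–14=6280, 15–29=51429, 30–44=41412, 45–59=18820, 60–74=54012
Period 2:
Births: 41412 × 0.314 = 13003
Group 2: 6280 × 0.954 = 5991
Group 3: 51429 × 0.952 = 48960
Group 4: 41412 × 0.941 = 38969
Group 5: 18820 × 0.946 = 17804
Net migration: Group 2 + 390 → 6381; Group 5 + 90 → 17894
Population now: 0–14=13003, 15–29=6381, 30–44=48960, 45–59=38969, 60–74=17894
Period 3:
Births: 48960 × 0.314 = 15373
Group 2: 13003 × 0.954 = 12405
Group 3: 6381 × 0.952 = 6075
Group 4: 48960 × 0.941 = 46071
Group 5: 38969 × 0.946 = 36865
Net migration: Group 2 + 390 → 12795; Group 5 + 90 → 36955
Population now: 0–14=15373, 15–29=12795, 30–44=6075, 45–59=46071, 60–74=36955
Period 4:
Births: 6075 × 0.314 = 1908
Group 2: 15373 × 0.954 = 14666
Group 3: 12795 × 0.952 = 12181
Group 4: 6075 × 0.941 = 5717
Group 5: 46071 × 0.946 = 43583
Net migration: Group 2 + 390 → 15056; Group 5 + 90 → 43673
Population now: 0–14=1908, 15–29=15056, 30–44=12181, 45–59=5717, 60–74=43673
Total after period 4: 1908 + 15056 + 12181 + 5717 + 43673 = 78535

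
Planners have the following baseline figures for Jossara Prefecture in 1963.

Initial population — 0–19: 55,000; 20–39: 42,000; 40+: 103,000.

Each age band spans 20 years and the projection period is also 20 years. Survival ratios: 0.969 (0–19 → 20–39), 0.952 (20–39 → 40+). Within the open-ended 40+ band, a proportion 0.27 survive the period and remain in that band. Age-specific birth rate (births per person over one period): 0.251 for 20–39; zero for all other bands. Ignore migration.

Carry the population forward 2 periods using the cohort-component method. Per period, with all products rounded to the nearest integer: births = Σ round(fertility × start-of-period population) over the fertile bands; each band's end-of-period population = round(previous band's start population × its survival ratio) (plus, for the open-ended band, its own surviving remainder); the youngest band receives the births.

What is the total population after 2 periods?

92633

— Period 1 —
Births: 42000 * 0.251 = 10542
20–39: 55000 * 0.969 = 53295
40+: 42000 * 0.952 + 103000 * 0.27 = 39984 + 27810 = 67794
→ [10542, 53295, 67794]
— Period 2 —
Births: 53295 * 0.251 = 13377
20–39: 10542 * 0.969 = 10215
40+: 53295 * 0.952 + 67794 * 0.27 = 50737 + 18304 = 69041
→ [13377, 10215, 69041]
Total after period 2: 13377 + 10215 + 69041 = 92633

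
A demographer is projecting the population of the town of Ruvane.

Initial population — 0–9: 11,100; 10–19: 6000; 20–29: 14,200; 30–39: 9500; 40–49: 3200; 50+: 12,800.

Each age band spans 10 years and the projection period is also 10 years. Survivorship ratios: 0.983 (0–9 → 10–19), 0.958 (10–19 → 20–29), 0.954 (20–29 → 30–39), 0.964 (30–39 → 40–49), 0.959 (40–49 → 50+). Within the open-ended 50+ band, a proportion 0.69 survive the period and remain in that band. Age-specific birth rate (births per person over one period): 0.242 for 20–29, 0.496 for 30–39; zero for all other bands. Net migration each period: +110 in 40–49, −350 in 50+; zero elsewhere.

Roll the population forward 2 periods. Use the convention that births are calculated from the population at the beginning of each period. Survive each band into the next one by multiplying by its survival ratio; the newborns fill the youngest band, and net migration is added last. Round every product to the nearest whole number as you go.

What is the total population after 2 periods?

61733

Period 1:
Births: 14200 × 0.242 = 3436, 9500 × 0.496 = 4712 ⇒ total 8148
10–19: 11100 × 0.983 = 10911
20–29: 6000 × 0.958 = 5748
30–39: 14200 × 0.954 = 13547
40–49: 9500 × 0.964 = 9158
50+: 3200 × 0.959 + 12800 × 0.69 = 3069 + 8832 = 11901
Net migration: 40–49 + 110 → 9268; 50+ − 350 → 11551
→ [8148, 10911, 5748, 13547, 9268, 11551]
Period 2:
Births: 5748 × 0.242 = 1391, 13547 × 0.496 = 6719 ⇒ total 8110
10–19: 8148 × 0.983 = 8009
20–29: 10911 × 0.958 = 10453
30–39: 5748 × 0.954 = 5484
40–49: 13547 × 0.964 = 13059
50+: 9268 × 0.959 + 11551 × 0.69 = 8888 + 7970 = 16858
Net migration: 40–49 + 110 → 13169; 50+ − 350 → 16508
→ [8110, 8009, 10453, 5484, 13169, 16508]
Total after period 2: 8110 + 8009 + 10453 + 5484 + 13169 + 16508 = 61733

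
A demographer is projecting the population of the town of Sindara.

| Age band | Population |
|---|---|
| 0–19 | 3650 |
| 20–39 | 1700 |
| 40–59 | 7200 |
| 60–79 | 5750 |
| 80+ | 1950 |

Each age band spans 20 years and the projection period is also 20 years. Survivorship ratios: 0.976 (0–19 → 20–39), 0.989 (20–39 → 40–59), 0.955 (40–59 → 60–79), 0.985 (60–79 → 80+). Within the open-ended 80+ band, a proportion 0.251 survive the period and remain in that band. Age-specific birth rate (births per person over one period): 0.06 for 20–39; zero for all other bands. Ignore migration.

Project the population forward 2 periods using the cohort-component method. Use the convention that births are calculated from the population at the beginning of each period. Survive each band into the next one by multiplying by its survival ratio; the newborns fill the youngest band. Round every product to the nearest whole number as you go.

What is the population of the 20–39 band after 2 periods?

100

After projecting period 1:
Births: 1700 * 0.06 = 102
20–39: 3650 * 0.976 = 3562
40–59: 1700 * 0.989 = 1681
60–79: 7200 * 0.955 = 6876
80+: 5750 * 0.985 + 1950 * 0.251 = 5664 + 489 = 6153
Population now: 0–19=102, 20–39=3562, 40–59=1681, 60–79=6876, 80+=6153
After projecting period 2:
Births: 3562 * 0.06 = 214
20–39: 102 * 0.976 = 100
40–59: 3562 * 0.989 = 3523
60–79: 1681 * 0.955 = 1605
80+: 6876 * 0.985 + 6153 * 0.251 = 6773 + 1544 = 8317
Population now: 0–19=214, 20–39=100, 40–59=3523, 60–79=1605, 80+=8317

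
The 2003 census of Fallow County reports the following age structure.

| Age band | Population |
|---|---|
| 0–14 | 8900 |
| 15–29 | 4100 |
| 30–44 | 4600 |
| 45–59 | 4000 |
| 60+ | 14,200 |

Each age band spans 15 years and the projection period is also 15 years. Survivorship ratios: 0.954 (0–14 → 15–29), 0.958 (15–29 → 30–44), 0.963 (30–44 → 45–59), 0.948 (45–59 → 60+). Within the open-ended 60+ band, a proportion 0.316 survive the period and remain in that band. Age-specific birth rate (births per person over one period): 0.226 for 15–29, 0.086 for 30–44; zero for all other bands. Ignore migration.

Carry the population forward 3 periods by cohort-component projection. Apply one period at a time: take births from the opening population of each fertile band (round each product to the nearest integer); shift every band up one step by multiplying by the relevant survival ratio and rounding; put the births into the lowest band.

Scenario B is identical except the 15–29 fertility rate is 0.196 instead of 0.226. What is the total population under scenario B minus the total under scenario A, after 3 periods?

-416

(Groups numbered youngest = 1 to oldest = 5.)
After projecting period 1:
Births: 4100 × 0.226 = 927, 4600 × 0.086 = 396 ⇒ total 1323
Group 2: 8900 × 0.954 = 8491
Group 3: 4100 × 0.958 = 3928
Group 4: 4600 × 0.963 = 4430
Group 5: 4000 × 0.948 + 14200 × 0.316 = 3792 + 4487 = 8279
End of period: [1323, 8491, 3928, 4430, 8279]
After projecting period 2:
Births: 8491 × 0.226 = 1919, 3928 × 0.086 = 338 ⇒ total 2257
Group 2: 1323 × 0.954 = 1262
Group 3: 8491 × 0.958 = 8134
Group 4: 3928 × 0.963 = 3783
Group 5: 4430 × 0.948 + 8279 × 0.316 = 4200 + 2616 = 6816
End of period: [2257, 1262, 8134, 3783, 6816]
After projecting period 3:
Births: 1262 × 0.226 = 285, 8134 × 0.086 = 700 ⇒ total 985
Group 2: 2257 × 0.954 = 2153
Group 3: 1262 × 0.958 = 1209
Group 4: 8134 × 0.963 = 7833
Group 5: 3783 × 0.948 + 6816 × 0.316 = 3586 + 2154 = 5740
End of period: [985, 2153, 1209, 7833, 5740]
Scenario A total after 3 periods: 17920
Scenario B projection —
After projecting period 1:
Births: 4100 × 0.196 = 804, 4600 × 0.086 = 396 ⇒ total 1200
Group 2: 8900 × 0.954 = 8491
Group 3: 4100 × 0.958 = 3928
Group 4: 4600 × 0.963 = 4430
Group 5: 4000 × 0.948 + 14200 × 0.316 = 3792 + 4487 = 8279
End of period: [1200, 8491, 3928, 4430, 8279]
After projecting period 2:
Births: 8491 × 0.196 = 1664, 3928 × 0.086 = 338 ⇒ total 2002
Group 2: 1200 × 0.954 = 1145
Group 3: 8491 × 0.958 = 8134
Group 4: 3928 × 0.963 = 3783
Group 5: 4430 × 0.948 + 8279 × 0.316 = 4200 + 2616 = 6816
End of period: [2002, 1145, 8134, 3783, 6816]
After projecting period 3:
Births: 1145 × 0.196 = 224, 8134 × 0.086 = 700 ⇒ total 924
Group 2: 2002 × 0.954 = 1910
Group 3: 1145 × 0.958 = 1097
Group 4: 8134 × 0.963 = 7833
Group 5: 3783 × 0.948 + 6816 × 0.316 = 3586 + 2154 = 5740
End of period: [924, 1910, 1097, 7833, 5740]
Scenario B total after 3 periods: 17504
Difference B − A = 17504 − 17920 = -416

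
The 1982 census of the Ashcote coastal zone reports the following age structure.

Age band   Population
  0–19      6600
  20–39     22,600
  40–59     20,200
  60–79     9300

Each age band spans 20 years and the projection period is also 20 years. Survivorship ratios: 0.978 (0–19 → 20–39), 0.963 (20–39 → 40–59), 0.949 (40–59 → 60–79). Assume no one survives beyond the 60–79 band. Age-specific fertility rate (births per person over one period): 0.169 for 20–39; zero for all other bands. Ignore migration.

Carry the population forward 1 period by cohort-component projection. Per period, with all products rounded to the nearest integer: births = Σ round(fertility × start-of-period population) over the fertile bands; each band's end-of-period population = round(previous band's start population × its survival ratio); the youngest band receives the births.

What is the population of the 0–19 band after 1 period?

3819

Let group 1 be 0–19 through group 4 = 60–79.
Period 1:
Births: 22600 × 0.169 = 3819
Group 2: 6600 × 0.978 = 6455
Group 3: 22600 × 0.963 = 21764
Group 4: 20200 × 0.949 = 19170
Population now: 0–19=3819, 20–39=6455, 40–59=21764, 60–79=19170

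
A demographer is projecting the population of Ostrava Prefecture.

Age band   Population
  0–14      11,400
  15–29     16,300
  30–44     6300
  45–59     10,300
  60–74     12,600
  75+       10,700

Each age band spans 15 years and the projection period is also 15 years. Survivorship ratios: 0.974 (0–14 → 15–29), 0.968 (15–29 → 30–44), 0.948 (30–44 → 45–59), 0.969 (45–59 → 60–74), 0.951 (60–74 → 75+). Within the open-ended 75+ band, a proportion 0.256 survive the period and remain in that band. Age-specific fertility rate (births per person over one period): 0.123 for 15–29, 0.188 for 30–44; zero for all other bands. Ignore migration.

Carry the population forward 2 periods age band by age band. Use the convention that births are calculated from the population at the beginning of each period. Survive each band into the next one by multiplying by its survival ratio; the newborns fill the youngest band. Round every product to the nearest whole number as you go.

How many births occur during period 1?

Call the groups 1 to 6, youngest first.
— Period 1 —
Births: 16300 × 0.123 = 2005, 6300 × 0.188 = 1184 → 3189
Group 2: 11400 × 0.974 = 11104
Group 3: 16300 × 0.968 = 15778
Group 4: 6300 × 0.948 = 5972
Group 5: 10300 × 0.969 = 9981
Group 6: 12600 × 0.951 + 10700 × 0.256 = 11983 + 2739 = 14722
Giving 3189 / 11104 / 15778 / 5972 / 9981 / 14722.

3189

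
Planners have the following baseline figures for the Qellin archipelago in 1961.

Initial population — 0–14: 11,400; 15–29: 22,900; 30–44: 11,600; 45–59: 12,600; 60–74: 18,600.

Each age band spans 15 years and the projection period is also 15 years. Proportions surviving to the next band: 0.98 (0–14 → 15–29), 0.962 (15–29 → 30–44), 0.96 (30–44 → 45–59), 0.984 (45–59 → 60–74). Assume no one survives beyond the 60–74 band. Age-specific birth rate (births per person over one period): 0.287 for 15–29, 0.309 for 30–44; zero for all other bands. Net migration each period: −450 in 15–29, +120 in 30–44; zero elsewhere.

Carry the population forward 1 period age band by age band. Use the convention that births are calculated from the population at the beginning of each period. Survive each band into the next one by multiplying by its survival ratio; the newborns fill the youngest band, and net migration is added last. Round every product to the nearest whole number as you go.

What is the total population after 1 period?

Let group 1 be 0–14 through group 5 = 60–74.
— Period 1 —
Births: 22900 × 0.287 = 6572, 11600 × 0.309 = 3584 → 10156
Group 2: 11400 × 0.98 = 11172
Group 3: 22900 × 0.962 = 22030
Group 4: 11600 × 0.96 = 11136
Group 5: 12600 × 0.984 = 12398
Net migration: Group 2 − 450 → 10722; Group 3 + 120 → 22150
Giving 10156 / 10722 / 22150 / 11136 / 12398.
Total after period 1: 10156 + 10722 + 22150 + 11136 + 12398 = 66562

66562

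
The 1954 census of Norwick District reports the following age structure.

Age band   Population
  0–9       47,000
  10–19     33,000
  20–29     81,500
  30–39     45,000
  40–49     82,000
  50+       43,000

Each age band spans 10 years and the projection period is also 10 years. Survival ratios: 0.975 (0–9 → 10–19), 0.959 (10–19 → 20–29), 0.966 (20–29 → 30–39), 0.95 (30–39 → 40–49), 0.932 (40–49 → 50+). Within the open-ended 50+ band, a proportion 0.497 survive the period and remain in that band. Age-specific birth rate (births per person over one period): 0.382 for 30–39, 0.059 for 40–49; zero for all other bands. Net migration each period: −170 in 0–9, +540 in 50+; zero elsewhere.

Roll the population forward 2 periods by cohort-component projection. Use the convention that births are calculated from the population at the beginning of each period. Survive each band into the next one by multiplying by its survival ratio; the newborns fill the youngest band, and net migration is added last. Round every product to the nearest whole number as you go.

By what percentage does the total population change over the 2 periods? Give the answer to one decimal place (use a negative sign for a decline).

-11.8

(Bands numbered youngest = 1 to oldest = 6.)
After projecting period 1:
Births: 45000 * 0.382 = 17190, 82000 * 0.059 = 4838 → total 22028
Band 2: 47000 * 0.975 = 45825
Band 3: 33000 * 0.959 = 31647
Band 4: 81500 * 0.966 = 78729
Band 5: 45000 * 0.95 = 42750
Band 6: 82000 * 0.932 + 43000 * 0.497 = 76424 + 21371 = 97795
Net migration: Band 1 − 170 → 21858; Band 6 + 540 → 98335
End of period: [21858, 45825, 31647, 78729, 42750, 98335]
After projecting period 2:
Births: 78729 * 0.382 = 30074, 42750 * 0.059 = 2522 → total 32596
Band 2: 21858 * 0.975 = 21312
Band 3: 45825 * 0.959 = 43946
Band 4: 31647 * 0.966 = 30571
Band 5: 78729 * 0.95 = 74793
Band 6: 42750 * 0.932 + 98335 * 0.497 = 39843 + 48872 = 88715
Net migration: Band 1 − 170 → 32426; Band 6 + 540 → 89255
End of period: [32426, 21312, 43946, 30571, 74793, 89255]
Total: 331500 → 292303; change = -39197; percentage change = -11.8%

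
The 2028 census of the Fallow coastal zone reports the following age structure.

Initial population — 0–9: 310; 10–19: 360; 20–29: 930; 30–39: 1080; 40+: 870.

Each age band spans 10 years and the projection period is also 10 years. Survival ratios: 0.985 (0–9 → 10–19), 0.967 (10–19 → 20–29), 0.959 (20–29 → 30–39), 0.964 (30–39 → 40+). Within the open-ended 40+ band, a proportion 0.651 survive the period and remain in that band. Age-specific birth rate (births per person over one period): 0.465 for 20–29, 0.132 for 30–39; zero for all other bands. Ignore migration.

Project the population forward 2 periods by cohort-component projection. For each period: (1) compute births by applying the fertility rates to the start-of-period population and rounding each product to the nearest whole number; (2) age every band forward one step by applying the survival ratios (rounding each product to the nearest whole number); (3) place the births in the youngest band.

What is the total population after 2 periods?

3381

Call the bands 1 to 5, youngest first.
— Period 1 —
Births: 930 × 0.465 = 432  |  1080 × 0.132 = 143 → total 575
Band 2: 310 × 0.985 = 305
Band 3: 360 × 0.967 = 348
Band 4: 930 × 0.959 = 892
Band 5: 1080 × 0.964 + 870 × 0.651 = 1041 + 566 = 1607
Giving 575 / 305 / 348 / 892 / 1607.
— Period 2 —
Births: 348 × 0.465 = 162  |  892 × 0.132 = 118 → total 280
Band 2: 575 × 0.985 = 566
Band 3: 305 × 0.967 = 295
Band 4: 348 × 0.959 = 334
Band 5: 892 × 0.964 + 1607 × 0.651 = 860 + 1046 = 1906
Giving 280 / 566 / 295 / 334 / 1906.
Total after period 2: 280 + 566 + 295 + 334 + 1906 = 3381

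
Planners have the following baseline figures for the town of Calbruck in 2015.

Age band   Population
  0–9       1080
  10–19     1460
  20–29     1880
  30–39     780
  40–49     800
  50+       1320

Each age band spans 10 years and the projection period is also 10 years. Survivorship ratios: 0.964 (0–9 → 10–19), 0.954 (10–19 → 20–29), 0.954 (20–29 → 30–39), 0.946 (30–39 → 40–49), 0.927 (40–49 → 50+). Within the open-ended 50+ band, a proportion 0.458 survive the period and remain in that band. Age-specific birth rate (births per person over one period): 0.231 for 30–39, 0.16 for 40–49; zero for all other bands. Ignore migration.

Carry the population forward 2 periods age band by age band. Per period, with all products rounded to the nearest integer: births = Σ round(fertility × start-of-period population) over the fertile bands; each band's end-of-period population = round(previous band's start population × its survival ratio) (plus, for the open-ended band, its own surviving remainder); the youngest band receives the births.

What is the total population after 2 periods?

[period 1]
Births: 780 × 0.231 = 180 ; 800 × 0.16 = 128 ⇒ total 308
10–19: 1080 × 0.964 = 1041
20–29: 1460 × 0.954 = 1393
30–39: 1880 × 0.954 = 1794
40–49: 780 × 0.946 = 738
50+: 800 × 0.927 + 1320 × 0.458 = 742 + 605 = 1347
Giving 308 / 1041 / 1393 / 1794 / 738 / 1347.
[period 2]
Births: 1794 × 0.231 = 414 ; 738 × 0.16 = 118 ⇒ total 532
10–19: 308 × 0.964 = 297
20–29: 1041 × 0.954 = 993
30–39: 1393 × 0.954 = 1329
40–49: 1794 × 0.946 = 1697
50+: 738 × 0.927 + 1347 × 0.458 = 684 + 617 = 1301
Giving 532 / 297 / 993 / 1329 / 1697 / 1301.
Total after period 2: 532 + 297 + 993 + 1329 + 1697 + 1301 = 6149

6149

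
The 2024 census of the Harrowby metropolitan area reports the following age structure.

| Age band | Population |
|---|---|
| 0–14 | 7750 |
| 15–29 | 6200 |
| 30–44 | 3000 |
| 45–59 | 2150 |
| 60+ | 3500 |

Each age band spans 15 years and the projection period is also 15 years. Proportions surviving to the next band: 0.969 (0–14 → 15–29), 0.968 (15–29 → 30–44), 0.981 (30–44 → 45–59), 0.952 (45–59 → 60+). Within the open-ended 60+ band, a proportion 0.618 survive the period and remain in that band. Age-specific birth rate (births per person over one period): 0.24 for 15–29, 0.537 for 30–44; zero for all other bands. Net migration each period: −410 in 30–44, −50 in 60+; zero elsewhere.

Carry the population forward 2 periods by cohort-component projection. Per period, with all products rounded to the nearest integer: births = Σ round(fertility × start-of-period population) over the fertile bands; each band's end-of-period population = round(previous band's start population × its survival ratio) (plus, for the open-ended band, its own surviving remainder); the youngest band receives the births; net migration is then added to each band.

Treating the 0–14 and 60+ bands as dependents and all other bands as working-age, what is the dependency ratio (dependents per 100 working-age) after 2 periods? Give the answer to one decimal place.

[period 1]
Births: 6200 × 0.24 = 1488 ; 3000 × 0.537 = 1611 ⇒ total 3099
15–29: 7750 × 0.969 = 7510
30–44: 6200 × 0.968 = 6002
45–59: 3000 × 0.981 = 2943
60+: 2150 × 0.952 + 3500 × 0.618 = 2047 + 2163 = 4210
Net migration: 30–44 − 410 → 5592; 60+ − 50 → 4160
Population now: 0–14=3099, 15–29=7510, 30–44=5592, 45–59=2943, 60+=4160
[period 2]
Births: 7510 × 0.24 = 1802 ; 5592 × 0.537 = 3003 ⇒ total 4805
15–29: 3099 × 0.969 = 3003
30–44: 7510 × 0.968 = 7270
45–59: 5592 × 0.981 = 5486
60+: 2943 × 0.952 + 4160 × 0.618 = 2802 + 2571 = 5373
Net migration: 30–44 − 410 → 6860; 60+ − 50 → 5323
Population now: 0–14=4805, 15–29=3003, 30–44=6860, 45–59=5486, 60+=5323
Dependents (band 0–14 + band 60+) = 4805 + 5323 = 10128; working-age = 15349; ratio = 10128/15349 × 100 = 66.0

66.0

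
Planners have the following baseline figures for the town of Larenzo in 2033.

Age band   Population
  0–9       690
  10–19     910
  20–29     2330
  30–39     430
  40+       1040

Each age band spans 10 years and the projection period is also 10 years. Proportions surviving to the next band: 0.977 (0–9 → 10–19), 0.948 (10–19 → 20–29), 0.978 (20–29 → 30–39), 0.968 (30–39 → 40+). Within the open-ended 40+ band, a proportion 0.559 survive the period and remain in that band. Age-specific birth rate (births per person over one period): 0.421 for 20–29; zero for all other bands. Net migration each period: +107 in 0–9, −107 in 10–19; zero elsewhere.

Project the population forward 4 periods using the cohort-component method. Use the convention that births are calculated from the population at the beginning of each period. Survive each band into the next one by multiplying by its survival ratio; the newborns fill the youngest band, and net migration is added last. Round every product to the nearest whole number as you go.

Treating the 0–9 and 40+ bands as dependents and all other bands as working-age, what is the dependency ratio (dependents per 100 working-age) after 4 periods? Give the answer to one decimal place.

161.1

Period 1.
Births: 2330 × 0.421 = 981
10–19: 690 × 0.977 = 674
20–29: 910 × 0.948 = 863
30–39: 2330 × 0.978 = 2279
40+: 430 × 0.968 + 1040 × 0.559 = 416 + 581 = 997
Net migration: 0–9 + 107 → 1088; 10–19 − 107 → 567
→ [1088, 567, 863, 2279, 997]
Period 2.
Births: 863 × 0.421 = 363
10–19: 1088 × 0.977 = 1063
20–29: 567 × 0.948 = 538
30–39: 863 × 0.978 = 844
40+: 2279 × 0.968 + 997 × 0.559 = 2206 + 557 = 2763
Net migration: 0–9 + 107 → 470; 10–19 − 107 → 956
→ [470, 956, 538, 844, 2763]
Period 3.
Births: 538 × 0.421 = 226
10–19: 470 × 0.977 = 459
20–29: 956 × 0.948 = 906
30–39: 538 × 0.978 = 526
40+: 844 × 0.968 + 2763 × 0.559 = 817 + 1545 = 2362
Net migration: 0–9 + 107 → 333; 10–19 − 107 → 352
→ [333, 352, 906, 526, 2362]
Period 4.
Births: 906 × 0.421 = 381
10–19: 333 × 0.977 = 325
20–29: 352 × 0.948 = 334
30–39: 906 × 0.978 = 886
40+: 526 × 0.968 + 2362 × 0.559 = 509 + 1320 = 1829
Net migration: 0–9 + 107 → 488; 10–19 − 107 → 218
→ [488, 218, 334, 886, 1829]
Dependents (band 0–9 + band 40+) = 488 + 1829 = 2317; working-age = 1438; ratio = 2317/1438 × 100 = 161.1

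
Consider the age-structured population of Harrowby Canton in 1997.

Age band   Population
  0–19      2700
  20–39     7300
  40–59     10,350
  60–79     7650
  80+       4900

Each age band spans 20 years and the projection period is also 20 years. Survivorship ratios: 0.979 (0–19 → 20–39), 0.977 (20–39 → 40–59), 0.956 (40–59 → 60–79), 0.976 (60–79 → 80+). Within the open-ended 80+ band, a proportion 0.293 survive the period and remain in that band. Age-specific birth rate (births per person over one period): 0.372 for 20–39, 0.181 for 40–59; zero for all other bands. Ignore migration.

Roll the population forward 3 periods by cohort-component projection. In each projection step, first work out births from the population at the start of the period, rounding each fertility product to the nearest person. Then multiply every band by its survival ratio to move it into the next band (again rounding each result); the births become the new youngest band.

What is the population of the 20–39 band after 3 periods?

— Period 1 —
Births: 7300 × 0.372 = 2716, 10350 × 0.181 = 1873 ⇒ total 4589
20–39: 2700 × 0.979 = 2643
40–59: 7300 × 0.977 = 7132
60–79: 10350 × 0.956 = 9895
80+: 7650 × 0.976 + 4900 × 0.293 = 7466 + 1436 = 8902
Population now: 0–19=4589, 20–39=2643, 40–59=7132, 60–79=9895, 80+=8902
— Period 2 —
Births: 2643 × 0.372 = 983, 7132 × 0.181 = 1291 ⇒ total 2274
20–39: 4589 × 0.979 = 4493
40–59: 2643 × 0.977 = 2582
60–79: 7132 × 0.956 = 6818
80+: 9895 × 0.976 + 8902 × 0.293 = 9658 + 2608 = 12266
Population now: 0–19=2274, 20–39=4493, 40–59=2582, 60–79=6818, 80+=12266
— Period 3 —
Births: 4493 × 0.372 = 1671, 2582 × 0.181 = 467 ⇒ total 2138
20–39: 2274 × 0.979 = 2226
40–59: 4493 × 0.977 = 4390
60–79: 2582 × 0.956 = 2468
80+: 6818 × 0.976 + 12266 × 0.293 = 6654 + 3594 = 10248
Population now: 0–19=2138, 20–39=2226, 40–59=4390, 60–79=2468, 80+=10248

2226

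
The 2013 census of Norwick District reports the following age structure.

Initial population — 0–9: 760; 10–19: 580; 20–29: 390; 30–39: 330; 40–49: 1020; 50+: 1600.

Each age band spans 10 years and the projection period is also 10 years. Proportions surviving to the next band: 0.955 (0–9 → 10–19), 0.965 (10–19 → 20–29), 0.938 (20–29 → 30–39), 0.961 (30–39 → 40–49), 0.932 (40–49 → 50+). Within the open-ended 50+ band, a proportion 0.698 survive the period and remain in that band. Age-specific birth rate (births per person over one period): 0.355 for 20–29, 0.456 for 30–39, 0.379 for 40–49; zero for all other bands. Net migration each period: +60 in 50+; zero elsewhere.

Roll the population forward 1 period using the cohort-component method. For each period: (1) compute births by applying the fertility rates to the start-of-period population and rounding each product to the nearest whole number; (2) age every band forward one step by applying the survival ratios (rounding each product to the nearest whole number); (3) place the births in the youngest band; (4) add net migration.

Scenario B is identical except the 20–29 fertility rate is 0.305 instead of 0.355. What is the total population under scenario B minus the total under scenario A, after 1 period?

-19

Period 1:
Births: 390 * 0.355 = 138  |  330 * 0.456 = 150  |  1020 * 0.379 = 387 → 675
10–19: 760 * 0.955 = 726
20–29: 580 * 0.965 = 560
30–39: 390 * 0.938 = 366
40–49: 330 * 0.961 = 317
50+: 1020 * 0.932 + 1600 * 0.698 = 951 + 1117 = 2068
Net migration: 50+ + 60 → 2128
→ [675, 726, 560, 366, 317, 2128]
Scenario A total after 1 period: 4772
Scenario B projection —
Period 1:
Births: 390 * 0.305 = 119  |  330 * 0.456 = 150  |  1020 * 0.379 = 387 → 656
10–19: 760 * 0.955 = 726
20–29: 580 * 0.965 = 560
30–39: 390 * 0.938 = 366
40–49: 330 * 0.961 = 317
50+: 1020 * 0.932 + 1600 * 0.698 = 951 + 1117 = 2068
Net migration: 50+ + 60 → 2128
→ [656, 726, 560, 366, 317, 2128]
Scenario B total after 1 period: 4753
Difference B − A = 4753 − 4772 = -19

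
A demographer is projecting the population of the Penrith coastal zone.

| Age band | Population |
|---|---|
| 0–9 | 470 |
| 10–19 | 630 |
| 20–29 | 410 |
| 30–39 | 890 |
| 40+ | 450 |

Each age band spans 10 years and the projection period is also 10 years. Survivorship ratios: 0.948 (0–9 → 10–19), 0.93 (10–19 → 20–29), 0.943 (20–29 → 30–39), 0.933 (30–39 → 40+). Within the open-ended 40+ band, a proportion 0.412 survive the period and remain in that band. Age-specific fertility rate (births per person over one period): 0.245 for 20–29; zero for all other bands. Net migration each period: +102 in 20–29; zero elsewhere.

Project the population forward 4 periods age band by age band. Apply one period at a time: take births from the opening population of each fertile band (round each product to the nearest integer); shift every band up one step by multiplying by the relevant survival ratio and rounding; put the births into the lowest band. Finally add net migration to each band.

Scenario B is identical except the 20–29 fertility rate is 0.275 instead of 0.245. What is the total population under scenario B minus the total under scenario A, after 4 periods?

52

After projecting period 1:
Births: 410 * 0.245 = 100
10–19: 470 * 0.948 = 446
20–29: 630 * 0.93 = 586
30–39: 410 * 0.943 = 387
40+: 890 * 0.933 + 450 * 0.412 = 830 + 185 = 1015
Net migration: 20–29 + 102 → 688
→ [100, 446, 688, 387, 1015]
After projecting period 2:
Births: 688 * 0.245 = 169
10–19: 100 * 0.948 = 95
20–29: 446 * 0.93 = 415
30–39: 688 * 0.943 = 649
40+: 387 * 0.933 + 1015 * 0.412 = 361 + 418 = 779
Net migration: 20–29 + 102 → 517
→ [169, 95, 517, 649, 779]
After projecting period 3:
Births: 517 * 0.245 = 127
10–19: 169 * 0.948 = 160
20–29: 95 * 0.93 = 88
30–39: 517 * 0.943 = 488
40+: 649 * 0.933 + 779 * 0.412 = 606 + 321 = 927
Net migration: 20–29 + 102 → 190
→ [127, 160, 190, 488, 927]
After projecting period 4:
Births: 190 * 0.245 = 47
10–19: 127 * 0.948 = 120
20–29: 160 * 0.93 = 149
30–39: 190 * 0.943 = 179
40+: 488 * 0.933 + 927 * 0.412 = 455 + 382 = 837
Net migration: 20–29 + 102 → 251
→ [47, 120, 251, 179, 837]
Scenario A total after 4 periods: 1434
Scenario B projection —
After projecting period 1:
Births: 410 * 0.275 = 113
10–19: 470 * 0.948 = 446
20–29: 630 * 0.93 = 586
30–39: 410 * 0.943 = 387
40+: 890 * 0.933 + 450 * 0.412 = 830 + 185 = 1015
Net migration: 20–29 + 102 → 688
→ [113, 446, 688, 387, 1015]
After projecting period 2:
Births: 688 * 0.275 = 189
10–19: 113 * 0.948 = 107
20–29: 446 * 0.93 = 415
30–39: 688 * 0.943 = 649
40+: 387 * 0.933 + 1015 * 0.412 = 361 + 418 = 779
Net migration: 20–29 + 102 → 517
→ [189, 107, 517, 649, 779]
After projecting period 3:
Births: 517 * 0.275 = 142
10–19: 189 * 0.948 = 179
20–29: 107 * 0.93 = 100
30–39: 517 * 0.943 = 488
40+: 649 * 0.933 + 779 * 0.412 = 606 + 321 = 927
Net migration: 20–29 + 102 → 202
→ [142, 179, 202, 488, 927]
After projecting period 4:
Births: 202 * 0.275 = 56
10–19: 142 * 0.948 = 135
20–29: 179 * 0.93 = 166
30–39: 202 * 0.943 = 190
40+: 488 * 0.933 + 927 * 0.412 = 455 + 382 = 837
Net migration: 20–29 + 102 → 268
→ [56, 135, 268, 190, 837]
Scenario B total after 4 periods: 1486
Difference B − A = 1486 − 1434 = 52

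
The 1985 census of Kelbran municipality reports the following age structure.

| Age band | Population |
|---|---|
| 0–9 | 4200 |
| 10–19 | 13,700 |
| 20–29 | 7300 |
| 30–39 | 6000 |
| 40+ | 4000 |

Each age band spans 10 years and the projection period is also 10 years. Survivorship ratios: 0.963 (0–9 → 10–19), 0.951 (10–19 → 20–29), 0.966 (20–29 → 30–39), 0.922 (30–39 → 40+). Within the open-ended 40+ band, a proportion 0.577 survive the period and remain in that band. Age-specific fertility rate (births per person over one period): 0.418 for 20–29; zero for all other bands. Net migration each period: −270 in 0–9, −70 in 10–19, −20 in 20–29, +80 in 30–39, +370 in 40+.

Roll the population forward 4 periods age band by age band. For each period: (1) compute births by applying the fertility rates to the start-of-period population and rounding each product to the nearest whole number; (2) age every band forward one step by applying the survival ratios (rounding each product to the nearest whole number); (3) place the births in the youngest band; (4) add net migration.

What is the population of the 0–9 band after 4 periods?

[period 1]
Births: 7300 × 0.418 = 3051
10–19: 4200 × 0.963 = 4045
20–29: 13700 × 0.951 = 13029
30–39: 7300 × 0.966 = 7052
40+: 6000 × 0.922 + 4000 × 0.577 = 5532 + 2308 = 7840
Net migration: 0–9 − 270 → 2781; 10–19 − 70 → 3975; 20–29 − 20 → 13009; 30–39 + 80 → 7132; 40+ + 370 → 8210
Population now: 0–9=2781, 10–19=3975, 20–29=13009, 30–39=7132, 40+=8210
[period 2]
Births: 13009 × 0.418 = 5438
10–19: 2781 × 0.963 = 2678
20–29: 3975 × 0.951 = 3780
30–39: 13009 × 0.966 = 12567
40+: 7132 × 0.922 + 8210 × 0.577 = 6576 + 4737 = 11313
Net migration: 0–9 − 270 → 5168; 10–19 − 70 → 2608; 20–29 − 20 → 3760; 30–39 + 80 → 12647; 40+ + 370 → 11683
Population now: 0–9=5168, 10–19=2608, 20–29=3760, 30–39=12647, 40+=11683
[period 3]
Births: 3760 × 0.418 = 1572
10–19: 5168 × 0.963 = 4977
20–29: 2608 × 0.951 = 2480
30–39: 3760 × 0.966 = 3632
40+: 12647 × 0.922 + 11683 × 0.577 = 11661 + 6741 = 18402
Net migration: 0–9 − 270 → 1302; 10–19 − 70 → 4907; 20–29 − 20 → 2460; 30–39 + 80 → 3712; 40+ + 370 → 18772
Population now: 0–9=1302, 10–19=4907, 20–29=2460, 30–39=3712, 40+=18772
[period 4]
Births: 2460 × 0.418 = 1028
10–19: 1302 × 0.963 = 1254
20–29: 4907 × 0.951 = 4667
30–39: 2460 × 0.966 = 2376
40+: 3712 × 0.922 + 18772 × 0.577 = 3422 + 10831 = 14253
Net migration: 0–9 − 270 → 758; 10–19 − 70 → 1184; 20–29 − 20 → 4647; 30–39 + 80 → 2456; 40+ + 370 → 14623
Population now: 0–9=758, 10–19=1184, 20–29=4647, 30–39=2456, 40+=14623

758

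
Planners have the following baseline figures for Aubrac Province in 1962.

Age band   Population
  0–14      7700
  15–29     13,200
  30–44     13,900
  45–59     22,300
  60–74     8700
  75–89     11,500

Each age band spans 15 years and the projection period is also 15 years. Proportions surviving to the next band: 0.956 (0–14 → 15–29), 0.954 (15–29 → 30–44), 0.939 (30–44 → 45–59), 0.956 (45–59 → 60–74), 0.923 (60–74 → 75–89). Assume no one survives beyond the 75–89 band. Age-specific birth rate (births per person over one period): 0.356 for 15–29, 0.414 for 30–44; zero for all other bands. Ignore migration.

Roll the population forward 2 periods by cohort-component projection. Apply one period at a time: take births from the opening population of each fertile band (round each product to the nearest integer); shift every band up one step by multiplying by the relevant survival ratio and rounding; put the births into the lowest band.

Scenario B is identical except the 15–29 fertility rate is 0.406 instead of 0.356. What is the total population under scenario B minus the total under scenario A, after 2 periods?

999

Period 1.
Births: 13200 × 0.356 = 4699, 13900 × 0.414 = 5755 → total 10454
15–29: 7700 × 0.956 = 7361
30–44: 13200 × 0.954 = 12593
45–59: 13900 × 0.939 = 13052
60–74: 22300 × 0.956 = 21319
75–89: 8700 × 0.923 = 8030
End of period: [10454, 7361, 12593, 13052, 21319, 8030]
Period 2.
Births: 7361 × 0.356 = 2621, 12593 × 0.414 = 5214 → total 7835
15–29: 10454 × 0.956 = 9994
30–44: 7361 × 0.954 = 7022
45–59: 12593 × 0.939 = 11825
60–74: 13052 × 0.956 = 12478
75–89: 21319 × 0.923 = 19677
End of period: [7835, 9994, 7022, 11825, 12478, 19677]
Scenario A total after 2 periods: 68831
Scenario B projection —
Period 1.
Births: 13200 × 0.406 = 5359, 13900 × 0.414 = 5755 → total 11114
15–29: 7700 × 0.956 = 7361
30–44: 13200 × 0.954 = 12593
45–59: 13900 × 0.939 = 13052
60–74: 22300 × 0.956 = 21319
75–89: 8700 × 0.923 = 8030
End of period: [11114, 7361, 12593, 13052, 21319, 8030]
Period 2.
Births: 7361 × 0.406 = 2989, 12593 × 0.414 = 5214 → total 8203
15–29: 11114 × 0.956 = 10625
30–44: 7361 × 0.954 = 7022
45–59: 12593 × 0.939 = 11825
60–74: 13052 × 0.956 = 12478
75–89: 21319 × 0.923 = 19677
End of period: [8203, 10625, 7022, 11825, 12478, 19677]
Scenario B total after 2 periods: 69830
Difference B − A = 69830 − 68831 = 999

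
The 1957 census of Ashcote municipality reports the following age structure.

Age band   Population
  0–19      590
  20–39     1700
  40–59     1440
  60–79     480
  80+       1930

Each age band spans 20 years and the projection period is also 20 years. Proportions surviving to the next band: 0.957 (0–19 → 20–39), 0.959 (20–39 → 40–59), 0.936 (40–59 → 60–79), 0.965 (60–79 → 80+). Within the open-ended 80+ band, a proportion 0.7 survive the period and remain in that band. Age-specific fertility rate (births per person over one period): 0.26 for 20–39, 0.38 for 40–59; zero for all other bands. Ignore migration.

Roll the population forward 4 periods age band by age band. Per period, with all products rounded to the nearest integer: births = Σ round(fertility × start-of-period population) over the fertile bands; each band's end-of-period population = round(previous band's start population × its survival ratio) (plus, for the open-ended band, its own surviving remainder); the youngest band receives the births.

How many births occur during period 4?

536

Call the bands 1 to 5, youngest first.
— Period 1 —
Births: 1700 * 0.26 = 442  |  1440 * 0.38 = 547 → total 989
Band 2: 590 * 0.957 = 565
Band 3: 1700 * 0.959 = 1630
Band 4: 1440 * 0.936 = 1348
Band 5: 480 * 0.965 + 1930 * 0.7 = 463 + 1351 = 1814
End of period: [989, 565, 1630, 1348, 1814]
— Period 2 —
Births: 565 * 0.26 = 147  |  1630 * 0.38 = 619 → total 766
Band 2: 989 * 0.957 = 946
Band 3: 565 * 0.959 = 542
Band 4: 1630 * 0.936 = 1526
Band 5: 1348 * 0.965 + 1814 * 0.7 = 1301 + 1270 = 2571
End of period: [766, 946, 542, 1526, 2571]
— Period 3 —
Births: 946 * 0.26 = 246  |  542 * 0.38 = 206 → total 452
Band 2: 766 * 0.957 = 733
Band 3: 946 * 0.959 = 907
Band 4: 542 * 0.936 = 507
Band 5: 1526 * 0.965 + 2571 * 0.7 = 1473 + 1800 = 3273
End of period: [452, 733, 907, 507, 3273]
— Period 4 —
Births: 733 * 0.26 = 191  |  907 * 0.38 = 345 → total 536
Band 2: 452 * 0.957 = 433
Band 3: 733 * 0.959 = 703
Band 4: 907 * 0.936 = 849
Band 5: 507 * 0.965 + 3273 * 0.7 = 489 + 2291 = 2780
End of period: [536, 433, 703, 849, 2780]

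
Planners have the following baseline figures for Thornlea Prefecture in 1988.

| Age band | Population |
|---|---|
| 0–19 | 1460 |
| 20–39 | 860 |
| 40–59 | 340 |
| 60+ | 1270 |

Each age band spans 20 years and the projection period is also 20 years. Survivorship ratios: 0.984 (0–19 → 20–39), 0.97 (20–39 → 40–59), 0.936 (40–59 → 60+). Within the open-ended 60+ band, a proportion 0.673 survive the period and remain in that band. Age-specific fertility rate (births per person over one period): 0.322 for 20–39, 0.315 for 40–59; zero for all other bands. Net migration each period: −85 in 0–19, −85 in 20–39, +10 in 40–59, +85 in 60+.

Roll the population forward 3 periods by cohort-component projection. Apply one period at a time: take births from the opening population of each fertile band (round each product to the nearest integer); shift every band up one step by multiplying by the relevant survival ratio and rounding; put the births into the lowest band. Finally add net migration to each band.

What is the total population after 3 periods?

Let band 1 be 0–19 through band 4 = 60+.
[period 1]
Births: 860 × 0.322 = 277, 340 × 0.315 = 107 → 384
Band 2: 1460 × 0.984 = 1437
Band 3: 860 × 0.97 = 834
Band 4: 340 × 0.936 + 1270 × 0.673 = 318 + 855 = 1173
Net migration: Band 1 − 85 → 299; Band 2 − 85 → 1352; Band 3 + 10 → 844; Band 4 + 85 → 1258
Population now: 0–19=299, 20–39=1352, 40–59=844, 60+=1258
[period 2]
Births: 1352 × 0.322 = 435, 844 × 0.315 = 266 → 701
Band 2: 299 × 0.984 = 294
Band 3: 1352 × 0.97 = 1311
Band 4: 844 × 0.936 + 1258 × 0.673 = 790 + 847 = 1637
Net migration: Band 1 − 85 → 616; Band 2 − 85 → 209; Band 3 + 10 → 1321; Band 4 + 85 → 1722
Population now: 0–19=616, 20–39=209, 40–59=1321, 60+=1722
[period 3]
Births: 209 × 0.322 = 67, 1321 × 0.315 = 416 → 483
Band 2: 616 × 0.984 = 606
Band 3: 209 × 0.97 = 203
Band 4: 1321 × 0.936 + 1722 × 0.673 = 1236 + 1159 = 2395
Net migration: Band 1 − 85 → 398; Band 2 − 85 → 521; Band 3 + 10 → 213; Band 4 + 85 → 2480
Population now: 0–19=398, 20–39=521, 40–59=213, 60+=2480
Total after period 3: 398 + 521 + 213 + 2480 = 3612

3612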